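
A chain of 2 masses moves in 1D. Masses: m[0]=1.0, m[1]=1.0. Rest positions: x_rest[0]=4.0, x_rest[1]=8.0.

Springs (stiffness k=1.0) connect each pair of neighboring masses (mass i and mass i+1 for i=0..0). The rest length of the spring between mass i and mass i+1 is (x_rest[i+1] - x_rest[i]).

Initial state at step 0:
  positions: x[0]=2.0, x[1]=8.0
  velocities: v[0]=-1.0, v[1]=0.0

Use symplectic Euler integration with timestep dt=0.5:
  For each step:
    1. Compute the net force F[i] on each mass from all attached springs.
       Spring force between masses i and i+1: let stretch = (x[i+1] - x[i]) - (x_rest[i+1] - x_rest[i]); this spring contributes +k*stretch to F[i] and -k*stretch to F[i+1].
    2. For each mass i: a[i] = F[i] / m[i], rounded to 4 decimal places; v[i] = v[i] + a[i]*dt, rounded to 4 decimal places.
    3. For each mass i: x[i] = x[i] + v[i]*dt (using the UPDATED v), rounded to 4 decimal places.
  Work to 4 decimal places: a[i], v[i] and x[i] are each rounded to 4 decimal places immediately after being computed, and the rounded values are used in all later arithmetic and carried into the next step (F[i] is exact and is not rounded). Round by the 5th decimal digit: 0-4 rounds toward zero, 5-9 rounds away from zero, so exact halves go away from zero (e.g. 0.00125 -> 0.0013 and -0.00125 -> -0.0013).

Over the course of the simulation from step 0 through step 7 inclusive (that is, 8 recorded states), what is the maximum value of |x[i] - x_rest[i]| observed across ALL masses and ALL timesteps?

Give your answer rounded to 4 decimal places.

Answer: 3.1406

Derivation:
Step 0: x=[2.0000 8.0000] v=[-1.0000 0.0000]
Step 1: x=[2.0000 7.5000] v=[0.0000 -1.0000]
Step 2: x=[2.3750 6.6250] v=[0.7500 -1.7500]
Step 3: x=[2.8125 5.6875] v=[0.8750 -1.8750]
Step 4: x=[2.9688 5.0313] v=[0.3125 -1.3125]
Step 5: x=[2.6407 4.8594] v=[-0.6563 -0.3438]
Step 6: x=[1.8672 5.1329] v=[-1.5470 0.5469]
Step 7: x=[0.9101 5.5900] v=[-1.9142 0.9141]
Max displacement = 3.1406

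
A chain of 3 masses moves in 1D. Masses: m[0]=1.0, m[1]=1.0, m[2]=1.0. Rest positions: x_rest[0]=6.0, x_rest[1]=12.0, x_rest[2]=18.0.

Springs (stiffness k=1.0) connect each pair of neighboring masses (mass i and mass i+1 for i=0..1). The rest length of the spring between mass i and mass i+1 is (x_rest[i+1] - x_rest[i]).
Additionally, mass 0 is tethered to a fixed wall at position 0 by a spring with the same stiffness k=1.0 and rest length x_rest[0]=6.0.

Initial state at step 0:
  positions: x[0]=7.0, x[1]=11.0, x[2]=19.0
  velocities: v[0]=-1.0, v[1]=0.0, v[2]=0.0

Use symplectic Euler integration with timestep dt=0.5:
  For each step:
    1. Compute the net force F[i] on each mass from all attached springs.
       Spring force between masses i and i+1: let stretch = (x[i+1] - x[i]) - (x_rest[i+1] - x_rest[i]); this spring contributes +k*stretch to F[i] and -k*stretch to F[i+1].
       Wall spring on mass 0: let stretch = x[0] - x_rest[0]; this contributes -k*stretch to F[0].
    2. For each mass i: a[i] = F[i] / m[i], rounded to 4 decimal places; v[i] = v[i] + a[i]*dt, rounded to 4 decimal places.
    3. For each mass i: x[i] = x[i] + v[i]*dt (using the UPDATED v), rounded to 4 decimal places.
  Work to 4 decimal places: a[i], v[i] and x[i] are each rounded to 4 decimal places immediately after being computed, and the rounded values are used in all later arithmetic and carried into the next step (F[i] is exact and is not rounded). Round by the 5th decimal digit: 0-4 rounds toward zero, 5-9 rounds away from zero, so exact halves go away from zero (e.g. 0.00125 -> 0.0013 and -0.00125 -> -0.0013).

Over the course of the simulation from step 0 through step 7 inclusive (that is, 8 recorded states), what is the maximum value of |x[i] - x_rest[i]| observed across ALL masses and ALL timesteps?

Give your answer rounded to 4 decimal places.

Answer: 1.7385

Derivation:
Step 0: x=[7.0000 11.0000 19.0000] v=[-1.0000 0.0000 0.0000]
Step 1: x=[5.7500 12.0000 18.5000] v=[-2.5000 2.0000 -1.0000]
Step 2: x=[4.6250 13.0625 17.8750] v=[-2.2500 2.1250 -1.2500]
Step 3: x=[4.4531 13.2188 17.5469] v=[-0.3438 0.3125 -0.6563]
Step 4: x=[5.3594 12.2657 17.6368] v=[1.8125 -1.9063 0.1797]
Step 5: x=[6.6524 10.9288 17.8839] v=[2.5860 -2.6739 0.4942]
Step 6: x=[7.3514 10.2615 17.8923] v=[1.3980 -1.3346 0.0167]
Step 7: x=[6.9401 10.7744 17.4930] v=[-0.8227 1.0258 -0.7987]
Max displacement = 1.7385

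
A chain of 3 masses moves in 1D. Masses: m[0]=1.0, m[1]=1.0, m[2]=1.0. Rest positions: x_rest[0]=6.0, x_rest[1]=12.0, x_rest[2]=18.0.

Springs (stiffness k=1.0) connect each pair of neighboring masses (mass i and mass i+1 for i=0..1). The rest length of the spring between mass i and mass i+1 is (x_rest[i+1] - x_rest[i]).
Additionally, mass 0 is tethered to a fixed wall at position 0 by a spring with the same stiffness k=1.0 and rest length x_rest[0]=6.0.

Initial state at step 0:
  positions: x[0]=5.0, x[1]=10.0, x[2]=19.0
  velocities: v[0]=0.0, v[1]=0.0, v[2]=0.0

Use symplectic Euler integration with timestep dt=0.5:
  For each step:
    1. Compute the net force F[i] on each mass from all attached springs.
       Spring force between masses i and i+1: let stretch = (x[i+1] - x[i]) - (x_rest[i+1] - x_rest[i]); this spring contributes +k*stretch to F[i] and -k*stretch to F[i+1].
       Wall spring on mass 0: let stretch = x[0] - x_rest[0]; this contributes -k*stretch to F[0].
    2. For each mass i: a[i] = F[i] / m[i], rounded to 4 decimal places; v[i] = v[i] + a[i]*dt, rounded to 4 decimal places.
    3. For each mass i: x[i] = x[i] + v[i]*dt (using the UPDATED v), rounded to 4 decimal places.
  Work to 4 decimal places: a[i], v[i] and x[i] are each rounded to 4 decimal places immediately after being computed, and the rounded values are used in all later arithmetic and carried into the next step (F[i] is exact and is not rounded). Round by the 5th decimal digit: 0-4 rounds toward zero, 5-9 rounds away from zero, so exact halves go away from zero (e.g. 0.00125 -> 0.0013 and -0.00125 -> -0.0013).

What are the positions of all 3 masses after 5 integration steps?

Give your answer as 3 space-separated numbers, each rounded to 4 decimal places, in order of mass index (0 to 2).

Step 0: x=[5.0000 10.0000 19.0000] v=[0.0000 0.0000 0.0000]
Step 1: x=[5.0000 11.0000 18.2500] v=[0.0000 2.0000 -1.5000]
Step 2: x=[5.2500 12.3125 17.1875] v=[0.5000 2.6250 -2.1250]
Step 3: x=[5.9532 13.0782 16.4063] v=[1.4063 1.5313 -1.5625]
Step 4: x=[6.9493 12.8946 16.2930] v=[1.9922 -0.3672 -0.2266]
Step 5: x=[7.6944 12.0743 16.8301] v=[1.4902 -1.6407 1.0742]

Answer: 7.6944 12.0743 16.8301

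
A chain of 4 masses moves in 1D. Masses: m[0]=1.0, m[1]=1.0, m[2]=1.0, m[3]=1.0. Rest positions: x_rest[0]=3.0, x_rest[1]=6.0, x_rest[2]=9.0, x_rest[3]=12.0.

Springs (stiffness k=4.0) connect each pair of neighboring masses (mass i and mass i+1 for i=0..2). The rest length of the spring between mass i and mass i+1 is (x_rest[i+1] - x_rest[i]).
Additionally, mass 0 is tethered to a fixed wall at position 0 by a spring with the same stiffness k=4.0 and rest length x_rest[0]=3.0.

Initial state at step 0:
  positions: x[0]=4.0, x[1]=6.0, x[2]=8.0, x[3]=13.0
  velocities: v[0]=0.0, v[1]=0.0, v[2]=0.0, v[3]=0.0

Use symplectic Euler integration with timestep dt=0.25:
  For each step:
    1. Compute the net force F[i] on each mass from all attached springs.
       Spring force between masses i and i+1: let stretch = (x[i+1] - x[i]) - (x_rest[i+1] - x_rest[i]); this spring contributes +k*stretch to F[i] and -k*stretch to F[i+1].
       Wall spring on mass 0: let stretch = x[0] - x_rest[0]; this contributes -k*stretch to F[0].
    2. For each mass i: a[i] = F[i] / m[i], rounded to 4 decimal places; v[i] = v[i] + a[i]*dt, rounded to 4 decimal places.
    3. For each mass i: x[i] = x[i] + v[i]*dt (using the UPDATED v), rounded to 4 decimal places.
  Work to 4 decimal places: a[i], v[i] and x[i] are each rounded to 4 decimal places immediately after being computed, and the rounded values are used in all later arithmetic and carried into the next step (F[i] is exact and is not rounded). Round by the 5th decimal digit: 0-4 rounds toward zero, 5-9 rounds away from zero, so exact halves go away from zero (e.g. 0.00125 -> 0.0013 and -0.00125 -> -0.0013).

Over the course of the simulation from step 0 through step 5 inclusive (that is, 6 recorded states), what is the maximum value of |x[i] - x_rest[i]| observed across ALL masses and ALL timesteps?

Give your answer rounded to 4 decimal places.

Step 0: x=[4.0000 6.0000 8.0000 13.0000] v=[0.0000 0.0000 0.0000 0.0000]
Step 1: x=[3.5000 6.0000 8.7500 12.5000] v=[-2.0000 0.0000 3.0000 -2.0000]
Step 2: x=[2.7500 6.0625 9.7500 11.8125] v=[-3.0000 0.2500 4.0000 -2.7500]
Step 3: x=[2.1406 6.2188 10.3438 11.3594] v=[-2.4375 0.6250 2.3750 -1.8125]
Step 4: x=[2.0156 6.3868 10.1602 11.4024] v=[-0.4999 0.6718 -0.7344 0.1719]
Step 5: x=[2.4795 6.4053 9.3438 11.8848] v=[1.8557 0.0740 -3.2656 1.9297]
Max displacement = 1.3438

Answer: 1.3438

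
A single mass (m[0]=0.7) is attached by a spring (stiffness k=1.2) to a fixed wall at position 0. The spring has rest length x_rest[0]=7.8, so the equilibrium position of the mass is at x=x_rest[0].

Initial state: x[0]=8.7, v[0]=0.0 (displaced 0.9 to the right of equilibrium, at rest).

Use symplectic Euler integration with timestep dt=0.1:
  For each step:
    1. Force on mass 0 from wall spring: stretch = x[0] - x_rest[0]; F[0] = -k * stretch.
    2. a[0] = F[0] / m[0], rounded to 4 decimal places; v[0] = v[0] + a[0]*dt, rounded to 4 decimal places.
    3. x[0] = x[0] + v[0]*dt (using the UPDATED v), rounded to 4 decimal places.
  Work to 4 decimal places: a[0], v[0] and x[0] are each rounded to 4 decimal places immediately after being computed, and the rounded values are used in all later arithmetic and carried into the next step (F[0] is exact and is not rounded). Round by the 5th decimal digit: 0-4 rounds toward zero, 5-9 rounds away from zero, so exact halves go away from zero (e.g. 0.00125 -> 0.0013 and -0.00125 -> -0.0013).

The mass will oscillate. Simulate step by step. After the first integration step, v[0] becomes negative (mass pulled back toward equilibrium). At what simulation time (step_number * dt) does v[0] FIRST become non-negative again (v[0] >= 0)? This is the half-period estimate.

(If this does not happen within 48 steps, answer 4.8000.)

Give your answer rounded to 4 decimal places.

Answer: 2.4000

Derivation:
Step 0: x=[8.7000] v=[0.0000]
Step 1: x=[8.6846] v=[-0.1543]
Step 2: x=[8.6540] v=[-0.3060]
Step 3: x=[8.6088] v=[-0.4524]
Step 4: x=[8.5497] v=[-0.5911]
Step 5: x=[8.4777] v=[-0.7196]
Step 6: x=[8.3941] v=[-0.8358]
Step 7: x=[8.3003] v=[-0.9377]
Step 8: x=[8.1980] v=[-1.0235]
Step 9: x=[8.0888] v=[-1.0917]
Step 10: x=[7.9747] v=[-1.1412]
Step 11: x=[7.8576] v=[-1.1712]
Step 12: x=[7.7395] v=[-1.1811]
Step 13: x=[7.6224] v=[-1.1707]
Step 14: x=[7.5084] v=[-1.1403]
Step 15: x=[7.3994] v=[-1.0903]
Step 16: x=[7.2972] v=[-1.0216]
Step 17: x=[7.2037] v=[-0.9354]
Step 18: x=[7.1204] v=[-0.8332]
Step 19: x=[7.0487] v=[-0.7167]
Step 20: x=[6.9899] v=[-0.5879]
Step 21: x=[6.9450] v=[-0.4490]
Step 22: x=[6.9148] v=[-0.3024]
Step 23: x=[6.8997] v=[-0.1507]
Step 24: x=[6.9001] v=[0.0036]
First v>=0 after going negative at step 24, time=2.4000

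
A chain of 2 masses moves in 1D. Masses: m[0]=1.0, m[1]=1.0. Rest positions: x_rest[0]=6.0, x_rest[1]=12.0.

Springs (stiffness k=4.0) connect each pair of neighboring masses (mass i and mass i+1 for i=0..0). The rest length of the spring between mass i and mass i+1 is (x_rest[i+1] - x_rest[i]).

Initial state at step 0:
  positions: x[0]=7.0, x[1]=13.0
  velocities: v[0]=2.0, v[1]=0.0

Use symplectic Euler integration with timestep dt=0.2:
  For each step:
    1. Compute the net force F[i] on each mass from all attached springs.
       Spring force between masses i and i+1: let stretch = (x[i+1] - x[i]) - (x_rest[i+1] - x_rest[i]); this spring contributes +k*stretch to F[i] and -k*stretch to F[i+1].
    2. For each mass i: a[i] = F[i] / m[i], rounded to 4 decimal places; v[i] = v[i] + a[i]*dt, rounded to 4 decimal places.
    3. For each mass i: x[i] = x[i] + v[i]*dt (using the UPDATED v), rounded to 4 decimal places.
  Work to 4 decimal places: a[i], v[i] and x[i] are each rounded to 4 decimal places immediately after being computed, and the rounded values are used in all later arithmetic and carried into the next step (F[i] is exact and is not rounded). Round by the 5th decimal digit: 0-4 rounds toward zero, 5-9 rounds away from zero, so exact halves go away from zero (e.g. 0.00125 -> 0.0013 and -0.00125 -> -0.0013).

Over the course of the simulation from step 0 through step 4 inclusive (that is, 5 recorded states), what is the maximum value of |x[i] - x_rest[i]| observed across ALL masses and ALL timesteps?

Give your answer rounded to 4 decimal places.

Step 0: x=[7.0000 13.0000] v=[2.0000 0.0000]
Step 1: x=[7.4000 13.0000] v=[2.0000 0.0000]
Step 2: x=[7.7360 13.0640] v=[1.6800 0.3200]
Step 3: x=[7.9645 13.2355] v=[1.1424 0.8576]
Step 4: x=[8.0763 13.5237] v=[0.5592 1.4408]
Max displacement = 2.0763

Answer: 2.0763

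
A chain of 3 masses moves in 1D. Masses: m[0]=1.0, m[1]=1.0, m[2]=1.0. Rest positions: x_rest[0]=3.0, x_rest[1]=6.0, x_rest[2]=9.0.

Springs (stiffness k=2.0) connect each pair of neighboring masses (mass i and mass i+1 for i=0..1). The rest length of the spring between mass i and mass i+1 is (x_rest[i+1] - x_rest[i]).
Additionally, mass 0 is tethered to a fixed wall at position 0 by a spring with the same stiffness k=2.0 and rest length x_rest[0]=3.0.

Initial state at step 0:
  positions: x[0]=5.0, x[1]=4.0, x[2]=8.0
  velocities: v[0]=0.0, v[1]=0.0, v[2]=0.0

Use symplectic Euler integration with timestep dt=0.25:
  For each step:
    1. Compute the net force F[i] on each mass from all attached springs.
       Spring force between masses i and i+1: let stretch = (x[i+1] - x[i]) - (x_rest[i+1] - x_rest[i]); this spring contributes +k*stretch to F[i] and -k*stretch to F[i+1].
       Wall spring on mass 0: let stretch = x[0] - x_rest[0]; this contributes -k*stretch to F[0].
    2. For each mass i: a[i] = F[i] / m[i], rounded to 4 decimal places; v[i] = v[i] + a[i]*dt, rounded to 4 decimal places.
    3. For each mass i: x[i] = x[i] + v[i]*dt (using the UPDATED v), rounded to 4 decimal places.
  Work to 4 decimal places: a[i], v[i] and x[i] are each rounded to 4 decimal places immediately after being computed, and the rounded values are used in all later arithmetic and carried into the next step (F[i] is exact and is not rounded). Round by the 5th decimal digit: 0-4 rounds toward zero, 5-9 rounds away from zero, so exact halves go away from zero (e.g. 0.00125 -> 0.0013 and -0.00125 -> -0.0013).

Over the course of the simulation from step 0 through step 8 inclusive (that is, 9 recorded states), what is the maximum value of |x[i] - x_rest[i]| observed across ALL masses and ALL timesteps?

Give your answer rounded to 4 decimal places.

Answer: 2.4083

Derivation:
Step 0: x=[5.0000 4.0000 8.0000] v=[0.0000 0.0000 0.0000]
Step 1: x=[4.2500 4.6250 7.8750] v=[-3.0000 2.5000 -0.5000]
Step 2: x=[3.0156 5.6094 7.7188] v=[-4.9375 3.9375 -0.6250]
Step 3: x=[1.7285 6.5332 7.6739] v=[-5.1484 3.6953 -0.1797]
Step 4: x=[0.8259 6.9990 7.8614] v=[-3.6103 1.8633 0.7500]
Step 5: x=[0.5917 6.8010 8.3161] v=[-0.9367 -0.7921 1.8188]
Step 6: x=[1.0597 6.0162 8.9564] v=[1.8721 -3.1392 2.5613]
Step 7: x=[2.0148 4.9794 9.6042] v=[3.8205 -4.1474 2.5912]
Step 8: x=[3.0887 4.1501 10.0489] v=[4.2954 -3.3173 1.7788]
Max displacement = 2.4083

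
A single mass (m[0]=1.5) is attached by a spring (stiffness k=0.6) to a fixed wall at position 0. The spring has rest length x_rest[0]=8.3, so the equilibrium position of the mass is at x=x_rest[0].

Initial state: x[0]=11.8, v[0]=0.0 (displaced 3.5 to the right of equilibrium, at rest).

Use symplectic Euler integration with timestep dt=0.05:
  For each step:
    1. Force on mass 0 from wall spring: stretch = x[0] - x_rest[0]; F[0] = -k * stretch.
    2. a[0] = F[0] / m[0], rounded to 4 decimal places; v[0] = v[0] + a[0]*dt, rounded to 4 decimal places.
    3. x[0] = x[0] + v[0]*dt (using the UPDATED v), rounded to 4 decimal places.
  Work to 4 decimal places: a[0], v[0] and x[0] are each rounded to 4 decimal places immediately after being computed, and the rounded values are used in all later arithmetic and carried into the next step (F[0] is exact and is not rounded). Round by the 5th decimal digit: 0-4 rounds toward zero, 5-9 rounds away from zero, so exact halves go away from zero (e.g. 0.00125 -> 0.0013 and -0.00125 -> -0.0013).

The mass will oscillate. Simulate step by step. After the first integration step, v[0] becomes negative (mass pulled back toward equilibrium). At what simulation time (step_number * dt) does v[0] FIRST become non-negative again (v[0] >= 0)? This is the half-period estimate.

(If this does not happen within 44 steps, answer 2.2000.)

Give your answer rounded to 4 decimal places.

Answer: 2.2000

Derivation:
Step 0: x=[11.8000] v=[0.0000]
Step 1: x=[11.7965] v=[-0.0700]
Step 2: x=[11.7895] v=[-0.1399]
Step 3: x=[11.7790] v=[-0.2097]
Step 4: x=[11.7650] v=[-0.2793]
Step 5: x=[11.7476] v=[-0.3486]
Step 6: x=[11.7267] v=[-0.4176]
Step 7: x=[11.7024] v=[-0.4861]
Step 8: x=[11.6747] v=[-0.5542]
Step 9: x=[11.6436] v=[-0.6217]
Step 10: x=[11.6092] v=[-0.6886]
Step 11: x=[11.5715] v=[-0.7548]
Step 12: x=[11.5305] v=[-0.8202]
Step 13: x=[11.4863] v=[-0.8848]
Step 14: x=[11.4389] v=[-0.9485]
Step 15: x=[11.3883] v=[-1.0113]
Step 16: x=[11.3346] v=[-1.0731]
Step 17: x=[11.2779] v=[-1.1338]
Step 18: x=[11.2182] v=[-1.1934]
Step 19: x=[11.1556] v=[-1.2518]
Step 20: x=[11.0902] v=[-1.3089]
Step 21: x=[11.0220] v=[-1.3647]
Step 22: x=[10.9510] v=[-1.4191]
Step 23: x=[10.8774] v=[-1.4721]
Step 24: x=[10.8012] v=[-1.5237]
Step 25: x=[10.7225] v=[-1.5737]
Step 26: x=[10.6414] v=[-1.6222]
Step 27: x=[10.5580] v=[-1.6690]
Step 28: x=[10.4723] v=[-1.7142]
Step 29: x=[10.3844] v=[-1.7576]
Step 30: x=[10.2944] v=[-1.7993]
Step 31: x=[10.2024] v=[-1.8392]
Step 32: x=[10.1085] v=[-1.8773]
Step 33: x=[10.0128] v=[-1.9135]
Step 34: x=[9.9154] v=[-1.9478]
Step 35: x=[9.8164] v=[-1.9801]
Step 36: x=[9.7159] v=[-2.0104]
Step 37: x=[9.6140] v=[-2.0387]
Step 38: x=[9.5108] v=[-2.0650]
Step 39: x=[9.4063] v=[-2.0892]
Step 40: x=[9.3007] v=[-2.1113]
Step 41: x=[9.1941] v=[-2.1313]
Step 42: x=[9.0866] v=[-2.1492]
Step 43: x=[8.9784] v=[-2.1649]
Step 44: x=[8.8695] v=[-2.1785]
v[0] did not become non-negative within 44 steps; using fallback time=2.2000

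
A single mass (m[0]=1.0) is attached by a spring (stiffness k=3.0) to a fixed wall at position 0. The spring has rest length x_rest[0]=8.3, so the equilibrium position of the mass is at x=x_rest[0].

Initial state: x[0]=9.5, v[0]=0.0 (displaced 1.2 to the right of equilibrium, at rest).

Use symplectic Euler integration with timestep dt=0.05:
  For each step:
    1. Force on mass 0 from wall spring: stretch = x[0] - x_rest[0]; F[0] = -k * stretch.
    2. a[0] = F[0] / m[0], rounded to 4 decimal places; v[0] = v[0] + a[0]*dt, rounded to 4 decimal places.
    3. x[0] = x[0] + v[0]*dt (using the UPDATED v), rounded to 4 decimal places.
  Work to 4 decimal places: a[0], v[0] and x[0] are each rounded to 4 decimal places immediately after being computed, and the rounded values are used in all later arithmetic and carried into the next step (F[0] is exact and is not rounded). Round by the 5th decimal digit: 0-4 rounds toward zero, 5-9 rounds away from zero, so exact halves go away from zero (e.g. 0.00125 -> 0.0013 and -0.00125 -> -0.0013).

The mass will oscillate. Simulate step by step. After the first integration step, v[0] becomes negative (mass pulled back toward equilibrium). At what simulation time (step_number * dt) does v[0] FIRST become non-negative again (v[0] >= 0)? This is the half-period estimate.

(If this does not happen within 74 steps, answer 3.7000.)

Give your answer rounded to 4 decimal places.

Step 0: x=[9.5000] v=[0.0000]
Step 1: x=[9.4910] v=[-0.1800]
Step 2: x=[9.4731] v=[-0.3587]
Step 3: x=[9.4464] v=[-0.5347]
Step 4: x=[9.4111] v=[-0.7067]
Step 5: x=[9.3674] v=[-0.8734]
Step 6: x=[9.3157] v=[-1.0335]
Step 7: x=[9.2564] v=[-1.1859]
Step 8: x=[9.1899] v=[-1.3294]
Step 9: x=[9.1168] v=[-1.4629]
Step 10: x=[9.0375] v=[-1.5854]
Step 11: x=[8.9527] v=[-1.6960]
Step 12: x=[8.8630] v=[-1.7939]
Step 13: x=[8.7691] v=[-1.8784]
Step 14: x=[8.6717] v=[-1.9488]
Step 15: x=[8.5715] v=[-2.0046]
Step 16: x=[8.4692] v=[-2.0453]
Step 17: x=[8.3657] v=[-2.0707]
Step 18: x=[8.2617] v=[-2.0806]
Step 19: x=[8.1580] v=[-2.0749]
Step 20: x=[8.0553] v=[-2.0536]
Step 21: x=[7.9545] v=[-2.0169]
Step 22: x=[7.8562] v=[-1.9651]
Step 23: x=[7.7613] v=[-1.8985]
Step 24: x=[7.6704] v=[-1.8177]
Step 25: x=[7.5842] v=[-1.7233]
Step 26: x=[7.5034] v=[-1.6159]
Step 27: x=[7.4286] v=[-1.4964]
Step 28: x=[7.3603] v=[-1.3657]
Step 29: x=[7.2991] v=[-1.2247]
Step 30: x=[7.2454] v=[-1.0746]
Step 31: x=[7.1996] v=[-0.9164]
Step 32: x=[7.1620] v=[-0.7513]
Step 33: x=[7.1330] v=[-0.5806]
Step 34: x=[7.1127] v=[-0.4056]
Step 35: x=[7.1013] v=[-0.2275]
Step 36: x=[7.0989] v=[-0.0477]
Step 37: x=[7.1055] v=[0.1325]
First v>=0 after going negative at step 37, time=1.8500

Answer: 1.8500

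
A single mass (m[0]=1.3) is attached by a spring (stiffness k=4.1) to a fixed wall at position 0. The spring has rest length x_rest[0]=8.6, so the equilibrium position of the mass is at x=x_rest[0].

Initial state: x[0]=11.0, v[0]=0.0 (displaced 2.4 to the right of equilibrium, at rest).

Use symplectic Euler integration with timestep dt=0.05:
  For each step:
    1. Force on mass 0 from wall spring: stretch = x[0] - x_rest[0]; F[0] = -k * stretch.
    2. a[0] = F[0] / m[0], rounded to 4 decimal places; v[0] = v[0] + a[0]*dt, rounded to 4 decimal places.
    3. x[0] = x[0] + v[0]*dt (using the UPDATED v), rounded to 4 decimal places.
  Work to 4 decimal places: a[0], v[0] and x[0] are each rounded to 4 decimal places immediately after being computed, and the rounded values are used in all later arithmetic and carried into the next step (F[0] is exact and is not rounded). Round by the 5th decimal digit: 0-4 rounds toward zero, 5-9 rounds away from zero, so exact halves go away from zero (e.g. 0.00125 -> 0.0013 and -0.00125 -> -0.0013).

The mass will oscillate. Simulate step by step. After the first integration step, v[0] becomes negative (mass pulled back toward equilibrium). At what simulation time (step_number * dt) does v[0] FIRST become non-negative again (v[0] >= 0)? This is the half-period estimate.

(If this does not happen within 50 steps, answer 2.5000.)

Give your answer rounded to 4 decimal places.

Step 0: x=[11.0000] v=[0.0000]
Step 1: x=[10.9811] v=[-0.3785]
Step 2: x=[10.9434] v=[-0.7540]
Step 3: x=[10.8872] v=[-1.1235]
Step 4: x=[10.8130] v=[-1.4842]
Step 5: x=[10.7213] v=[-1.8332]
Step 6: x=[10.6129] v=[-2.1677]
Step 7: x=[10.4886] v=[-2.4851]
Step 8: x=[10.3495] v=[-2.7829]
Step 9: x=[10.1966] v=[-3.0588]
Step 10: x=[10.0311] v=[-3.3106]
Step 11: x=[9.8543] v=[-3.5363]
Step 12: x=[9.6676] v=[-3.7341]
Step 13: x=[9.4725] v=[-3.9025]
Step 14: x=[9.2705] v=[-4.0401]
Step 15: x=[9.0632] v=[-4.1458]
Step 16: x=[8.8523] v=[-4.2188]
Step 17: x=[8.6394] v=[-4.2586]
Step 18: x=[8.4262] v=[-4.2648]
Step 19: x=[8.2143] v=[-4.2374]
Step 20: x=[8.0055] v=[-4.1766]
Step 21: x=[7.8014] v=[-4.0829]
Step 22: x=[7.6036] v=[-3.9570]
Step 23: x=[7.4136] v=[-3.7999]
Step 24: x=[7.2330] v=[-3.6128]
Step 25: x=[7.0631] v=[-3.3972]
Step 26: x=[6.9054] v=[-3.1548]
Step 27: x=[6.7610] v=[-2.8876]
Step 28: x=[6.6311] v=[-2.5976]
Step 29: x=[6.5167] v=[-2.2871]
Step 30: x=[6.4188] v=[-1.9586]
Step 31: x=[6.3381] v=[-1.6146]
Step 32: x=[6.2752] v=[-1.2579]
Step 33: x=[6.2306] v=[-0.8913]
Step 34: x=[6.2047] v=[-0.5177]
Step 35: x=[6.1977] v=[-0.1400]
Step 36: x=[6.2096] v=[0.2388]
First v>=0 after going negative at step 36, time=1.8000

Answer: 1.8000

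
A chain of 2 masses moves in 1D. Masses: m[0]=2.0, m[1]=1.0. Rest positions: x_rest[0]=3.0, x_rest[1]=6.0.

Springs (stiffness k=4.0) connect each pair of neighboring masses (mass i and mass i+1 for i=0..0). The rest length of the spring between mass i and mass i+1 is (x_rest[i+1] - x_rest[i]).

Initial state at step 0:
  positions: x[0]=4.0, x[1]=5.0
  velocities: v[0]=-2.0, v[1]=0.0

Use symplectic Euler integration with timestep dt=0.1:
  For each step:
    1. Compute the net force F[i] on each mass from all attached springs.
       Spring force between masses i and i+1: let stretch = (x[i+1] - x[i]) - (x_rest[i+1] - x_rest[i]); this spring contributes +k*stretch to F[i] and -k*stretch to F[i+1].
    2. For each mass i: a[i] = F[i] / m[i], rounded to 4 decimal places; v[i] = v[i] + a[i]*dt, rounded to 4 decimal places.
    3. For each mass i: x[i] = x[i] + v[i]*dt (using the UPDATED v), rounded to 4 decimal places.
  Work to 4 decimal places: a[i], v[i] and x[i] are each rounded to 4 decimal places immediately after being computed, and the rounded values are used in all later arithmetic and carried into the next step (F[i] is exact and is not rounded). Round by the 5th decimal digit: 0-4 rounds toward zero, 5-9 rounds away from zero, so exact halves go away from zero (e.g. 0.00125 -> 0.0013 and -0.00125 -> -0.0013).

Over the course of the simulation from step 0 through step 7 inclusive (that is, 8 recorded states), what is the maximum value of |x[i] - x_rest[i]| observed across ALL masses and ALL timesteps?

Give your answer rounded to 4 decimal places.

Step 0: x=[4.0000 5.0000] v=[-2.0000 0.0000]
Step 1: x=[3.7600 5.0800] v=[-2.4000 0.8000]
Step 2: x=[3.4864 5.2272] v=[-2.7360 1.4720]
Step 3: x=[3.1876 5.4248] v=[-2.9878 1.9757]
Step 4: x=[2.8736 5.6529] v=[-3.1404 2.2808]
Step 5: x=[2.5552 5.8898] v=[-3.1845 2.3691]
Step 6: x=[2.2434 6.1133] v=[-3.1176 2.2353]
Step 7: x=[1.9490 6.3020] v=[-2.9436 1.8873]
Max displacement = 1.0510

Answer: 1.0510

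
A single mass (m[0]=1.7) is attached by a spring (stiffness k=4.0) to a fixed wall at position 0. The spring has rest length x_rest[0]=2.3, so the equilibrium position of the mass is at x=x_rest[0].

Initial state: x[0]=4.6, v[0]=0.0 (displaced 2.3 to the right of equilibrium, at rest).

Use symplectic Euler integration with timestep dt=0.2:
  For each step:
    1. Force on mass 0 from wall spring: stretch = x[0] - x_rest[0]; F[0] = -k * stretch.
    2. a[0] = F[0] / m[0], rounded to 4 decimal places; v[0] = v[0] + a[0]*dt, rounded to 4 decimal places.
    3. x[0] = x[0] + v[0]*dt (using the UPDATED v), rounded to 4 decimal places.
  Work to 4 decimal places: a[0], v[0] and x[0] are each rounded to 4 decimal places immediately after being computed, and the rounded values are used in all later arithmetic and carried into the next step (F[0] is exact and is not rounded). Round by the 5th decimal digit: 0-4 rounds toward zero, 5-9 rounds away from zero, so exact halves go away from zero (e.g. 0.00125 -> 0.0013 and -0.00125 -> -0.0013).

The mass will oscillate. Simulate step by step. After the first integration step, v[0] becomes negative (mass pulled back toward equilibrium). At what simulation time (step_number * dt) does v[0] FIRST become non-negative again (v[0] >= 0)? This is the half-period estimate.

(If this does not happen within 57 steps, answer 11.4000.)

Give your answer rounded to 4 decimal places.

Step 0: x=[4.6000] v=[0.0000]
Step 1: x=[4.3835] v=[-1.0824]
Step 2: x=[3.9709] v=[-2.0629]
Step 3: x=[3.4011] v=[-2.8492]
Step 4: x=[2.7276] v=[-3.3674]
Step 5: x=[2.0139] v=[-3.5686]
Step 6: x=[1.3271] v=[-3.4340]
Step 7: x=[0.7319] v=[-2.9762]
Step 8: x=[0.2842] v=[-2.2383]
Step 9: x=[0.0263] v=[-1.2897]
Step 10: x=[-0.0176] v=[-0.2197]
Step 11: x=[0.1566] v=[0.8709]
First v>=0 after going negative at step 11, time=2.2000

Answer: 2.2000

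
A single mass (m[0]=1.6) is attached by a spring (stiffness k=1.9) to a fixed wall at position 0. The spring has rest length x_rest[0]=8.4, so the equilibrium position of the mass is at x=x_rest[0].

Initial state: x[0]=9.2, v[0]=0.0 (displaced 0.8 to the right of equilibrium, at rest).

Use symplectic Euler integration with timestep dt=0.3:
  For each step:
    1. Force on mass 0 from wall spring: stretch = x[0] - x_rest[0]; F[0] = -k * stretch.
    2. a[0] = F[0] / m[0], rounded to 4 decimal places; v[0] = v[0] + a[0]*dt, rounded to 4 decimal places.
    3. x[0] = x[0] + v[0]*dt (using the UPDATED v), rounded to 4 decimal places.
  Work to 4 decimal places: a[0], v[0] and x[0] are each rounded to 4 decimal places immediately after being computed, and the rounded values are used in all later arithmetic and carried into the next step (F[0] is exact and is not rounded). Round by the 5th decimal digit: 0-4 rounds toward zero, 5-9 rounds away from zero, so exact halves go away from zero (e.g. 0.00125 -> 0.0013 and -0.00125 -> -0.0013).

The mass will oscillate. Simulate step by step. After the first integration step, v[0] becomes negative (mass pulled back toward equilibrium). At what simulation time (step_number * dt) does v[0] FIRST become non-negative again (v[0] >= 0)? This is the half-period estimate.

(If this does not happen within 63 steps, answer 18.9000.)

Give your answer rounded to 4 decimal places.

Answer: 3.0000

Derivation:
Step 0: x=[9.2000] v=[0.0000]
Step 1: x=[9.1145] v=[-0.2850]
Step 2: x=[8.9526] v=[-0.5396]
Step 3: x=[8.7317] v=[-0.7365]
Step 4: x=[8.4753] v=[-0.8547]
Step 5: x=[8.2109] v=[-0.8815]
Step 6: x=[7.9667] v=[-0.8141]
Step 7: x=[7.7688] v=[-0.6598]
Step 8: x=[7.6383] v=[-0.4349]
Step 9: x=[7.5892] v=[-0.1636]
Step 10: x=[7.6268] v=[0.1252]
First v>=0 after going negative at step 10, time=3.0000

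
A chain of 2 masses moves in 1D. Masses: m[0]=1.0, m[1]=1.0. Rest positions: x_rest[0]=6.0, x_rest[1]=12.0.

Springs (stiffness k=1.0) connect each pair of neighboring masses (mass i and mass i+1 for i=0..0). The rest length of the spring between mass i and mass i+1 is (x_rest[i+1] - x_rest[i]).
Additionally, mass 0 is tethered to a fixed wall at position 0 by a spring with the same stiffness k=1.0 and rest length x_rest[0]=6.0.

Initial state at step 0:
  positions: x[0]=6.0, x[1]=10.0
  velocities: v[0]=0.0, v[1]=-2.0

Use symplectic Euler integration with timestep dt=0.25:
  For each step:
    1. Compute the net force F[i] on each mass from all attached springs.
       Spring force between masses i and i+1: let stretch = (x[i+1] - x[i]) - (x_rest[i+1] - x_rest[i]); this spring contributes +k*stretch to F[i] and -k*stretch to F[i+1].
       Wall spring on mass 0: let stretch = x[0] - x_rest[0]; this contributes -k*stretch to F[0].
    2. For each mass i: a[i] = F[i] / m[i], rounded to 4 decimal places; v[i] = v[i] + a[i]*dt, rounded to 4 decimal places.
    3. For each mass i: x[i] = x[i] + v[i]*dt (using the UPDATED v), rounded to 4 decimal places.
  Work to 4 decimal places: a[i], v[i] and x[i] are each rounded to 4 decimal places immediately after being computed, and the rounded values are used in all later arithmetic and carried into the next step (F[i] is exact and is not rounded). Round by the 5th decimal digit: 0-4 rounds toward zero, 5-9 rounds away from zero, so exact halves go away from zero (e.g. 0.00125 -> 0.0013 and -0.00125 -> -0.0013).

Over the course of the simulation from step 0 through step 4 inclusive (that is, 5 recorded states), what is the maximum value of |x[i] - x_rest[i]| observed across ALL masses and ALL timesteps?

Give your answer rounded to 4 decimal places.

Step 0: x=[6.0000 10.0000] v=[0.0000 -2.0000]
Step 1: x=[5.8750 9.6250] v=[-0.5000 -1.5000]
Step 2: x=[5.6172 9.3906] v=[-1.0313 -0.9375]
Step 3: x=[5.2441 9.2954] v=[-1.4923 -0.3809]
Step 4: x=[4.7965 9.3220] v=[-1.7905 0.1063]
Max displacement = 2.7046

Answer: 2.7046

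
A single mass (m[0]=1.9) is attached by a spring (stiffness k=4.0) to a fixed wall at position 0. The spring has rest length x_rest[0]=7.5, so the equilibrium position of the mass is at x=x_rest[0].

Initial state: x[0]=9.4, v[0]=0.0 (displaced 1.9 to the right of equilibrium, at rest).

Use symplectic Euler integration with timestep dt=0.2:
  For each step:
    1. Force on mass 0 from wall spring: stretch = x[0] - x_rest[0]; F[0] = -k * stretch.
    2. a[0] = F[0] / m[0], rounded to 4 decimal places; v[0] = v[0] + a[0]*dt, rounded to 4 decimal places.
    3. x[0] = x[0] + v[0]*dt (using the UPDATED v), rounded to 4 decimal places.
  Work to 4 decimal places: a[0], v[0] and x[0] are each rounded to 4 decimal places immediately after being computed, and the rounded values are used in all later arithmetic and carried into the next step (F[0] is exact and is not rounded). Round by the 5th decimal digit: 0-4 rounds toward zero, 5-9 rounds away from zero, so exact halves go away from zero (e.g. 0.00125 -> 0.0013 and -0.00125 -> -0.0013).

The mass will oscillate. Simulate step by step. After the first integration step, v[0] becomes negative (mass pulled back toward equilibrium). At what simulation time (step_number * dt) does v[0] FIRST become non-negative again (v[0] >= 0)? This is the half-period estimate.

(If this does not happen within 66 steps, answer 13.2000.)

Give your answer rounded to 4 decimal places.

Answer: 2.2000

Derivation:
Step 0: x=[9.4000] v=[0.0000]
Step 1: x=[9.2400] v=[-0.8000]
Step 2: x=[8.9335] v=[-1.5326]
Step 3: x=[8.5063] v=[-2.1362]
Step 4: x=[7.9943] v=[-2.5599]
Step 5: x=[7.4407] v=[-2.7680]
Step 6: x=[6.8921] v=[-2.7430]
Step 7: x=[6.3947] v=[-2.4870]
Step 8: x=[5.9904] v=[-2.0216]
Step 9: x=[5.7132] v=[-1.3860]
Step 10: x=[5.5865] v=[-0.6337]
Step 11: x=[5.6209] v=[0.1720]
First v>=0 after going negative at step 11, time=2.2000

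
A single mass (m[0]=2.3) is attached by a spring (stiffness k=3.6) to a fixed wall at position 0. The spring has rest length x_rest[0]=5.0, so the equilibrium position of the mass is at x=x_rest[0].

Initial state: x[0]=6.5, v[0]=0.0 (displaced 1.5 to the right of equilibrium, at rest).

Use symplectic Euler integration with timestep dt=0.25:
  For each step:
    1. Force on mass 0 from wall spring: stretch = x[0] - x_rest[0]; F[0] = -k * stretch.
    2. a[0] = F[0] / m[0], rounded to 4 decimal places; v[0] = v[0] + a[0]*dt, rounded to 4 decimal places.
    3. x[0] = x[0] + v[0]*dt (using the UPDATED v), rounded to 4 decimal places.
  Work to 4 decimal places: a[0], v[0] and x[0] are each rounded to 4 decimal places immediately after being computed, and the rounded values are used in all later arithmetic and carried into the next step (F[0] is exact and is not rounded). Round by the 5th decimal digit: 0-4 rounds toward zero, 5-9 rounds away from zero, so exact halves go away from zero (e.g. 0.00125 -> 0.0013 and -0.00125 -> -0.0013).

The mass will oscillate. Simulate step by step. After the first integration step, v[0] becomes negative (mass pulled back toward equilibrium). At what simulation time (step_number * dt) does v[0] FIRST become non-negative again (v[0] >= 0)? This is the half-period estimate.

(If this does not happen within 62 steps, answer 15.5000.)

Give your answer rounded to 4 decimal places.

Answer: 2.7500

Derivation:
Step 0: x=[6.5000] v=[0.0000]
Step 1: x=[6.3533] v=[-0.5870]
Step 2: x=[6.0742] v=[-1.1166]
Step 3: x=[5.6900] v=[-1.5370]
Step 4: x=[5.2383] v=[-1.8070]
Step 5: x=[4.7632] v=[-1.9003]
Step 6: x=[4.3113] v=[-1.8077]
Step 7: x=[3.9268] v=[-1.5382]
Step 8: x=[3.6472] v=[-1.1183]
Step 9: x=[3.5000] v=[-0.5890]
Step 10: x=[3.4995] v=[-0.0021]
Step 11: x=[3.6458] v=[0.5851]
First v>=0 after going negative at step 11, time=2.7500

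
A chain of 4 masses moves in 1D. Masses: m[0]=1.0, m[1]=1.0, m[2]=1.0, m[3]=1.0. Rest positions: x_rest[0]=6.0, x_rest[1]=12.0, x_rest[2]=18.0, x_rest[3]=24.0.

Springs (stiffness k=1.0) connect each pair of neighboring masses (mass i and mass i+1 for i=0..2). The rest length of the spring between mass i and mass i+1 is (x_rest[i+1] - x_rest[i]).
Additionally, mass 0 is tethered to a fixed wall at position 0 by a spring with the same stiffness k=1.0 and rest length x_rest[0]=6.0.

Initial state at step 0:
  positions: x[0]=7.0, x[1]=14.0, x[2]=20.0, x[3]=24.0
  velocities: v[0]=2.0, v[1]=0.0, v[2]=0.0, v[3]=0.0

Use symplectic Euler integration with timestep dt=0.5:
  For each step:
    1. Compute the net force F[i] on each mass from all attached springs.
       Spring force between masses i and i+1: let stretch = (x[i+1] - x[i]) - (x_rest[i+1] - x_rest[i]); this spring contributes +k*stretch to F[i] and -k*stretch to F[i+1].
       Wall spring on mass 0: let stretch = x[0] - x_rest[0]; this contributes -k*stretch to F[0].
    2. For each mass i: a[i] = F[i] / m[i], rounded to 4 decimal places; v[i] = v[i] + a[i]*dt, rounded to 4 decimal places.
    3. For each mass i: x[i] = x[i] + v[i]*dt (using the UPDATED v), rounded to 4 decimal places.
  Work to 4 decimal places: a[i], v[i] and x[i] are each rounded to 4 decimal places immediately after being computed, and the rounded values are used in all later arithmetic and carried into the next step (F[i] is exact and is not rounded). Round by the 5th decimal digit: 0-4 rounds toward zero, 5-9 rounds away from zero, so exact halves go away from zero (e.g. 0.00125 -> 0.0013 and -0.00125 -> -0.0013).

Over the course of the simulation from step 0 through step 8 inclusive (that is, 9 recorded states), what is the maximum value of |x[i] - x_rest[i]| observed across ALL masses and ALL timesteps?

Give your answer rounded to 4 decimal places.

Step 0: x=[7.0000 14.0000 20.0000 24.0000] v=[2.0000 0.0000 0.0000 0.0000]
Step 1: x=[8.0000 13.7500 19.5000 24.5000] v=[2.0000 -0.5000 -1.0000 1.0000]
Step 2: x=[8.4375 13.5000 18.8125 25.2500] v=[0.8750 -0.5000 -1.3750 1.5000]
Step 3: x=[8.0313 13.3125 18.4063 25.8907] v=[-0.8125 -0.3750 -0.8125 1.2813]
Step 4: x=[6.9375 13.0782 18.5977 26.1603] v=[-2.1876 -0.4687 0.3828 0.5391]
Step 5: x=[5.6445 12.6886 19.2999 26.0392] v=[-2.5860 -0.7793 1.4044 -0.2422]
Step 6: x=[4.7014 12.1908 20.0341 25.7333] v=[-1.8862 -0.9957 1.4684 -0.6119]
Step 7: x=[4.4553 11.7814 20.2323 25.5026] v=[-0.4922 -0.8188 0.3964 -0.4615]
Step 8: x=[4.9269 11.6532 19.6354 25.4543] v=[0.9432 -0.2564 -1.1939 -0.0967]
Max displacement = 2.4375

Answer: 2.4375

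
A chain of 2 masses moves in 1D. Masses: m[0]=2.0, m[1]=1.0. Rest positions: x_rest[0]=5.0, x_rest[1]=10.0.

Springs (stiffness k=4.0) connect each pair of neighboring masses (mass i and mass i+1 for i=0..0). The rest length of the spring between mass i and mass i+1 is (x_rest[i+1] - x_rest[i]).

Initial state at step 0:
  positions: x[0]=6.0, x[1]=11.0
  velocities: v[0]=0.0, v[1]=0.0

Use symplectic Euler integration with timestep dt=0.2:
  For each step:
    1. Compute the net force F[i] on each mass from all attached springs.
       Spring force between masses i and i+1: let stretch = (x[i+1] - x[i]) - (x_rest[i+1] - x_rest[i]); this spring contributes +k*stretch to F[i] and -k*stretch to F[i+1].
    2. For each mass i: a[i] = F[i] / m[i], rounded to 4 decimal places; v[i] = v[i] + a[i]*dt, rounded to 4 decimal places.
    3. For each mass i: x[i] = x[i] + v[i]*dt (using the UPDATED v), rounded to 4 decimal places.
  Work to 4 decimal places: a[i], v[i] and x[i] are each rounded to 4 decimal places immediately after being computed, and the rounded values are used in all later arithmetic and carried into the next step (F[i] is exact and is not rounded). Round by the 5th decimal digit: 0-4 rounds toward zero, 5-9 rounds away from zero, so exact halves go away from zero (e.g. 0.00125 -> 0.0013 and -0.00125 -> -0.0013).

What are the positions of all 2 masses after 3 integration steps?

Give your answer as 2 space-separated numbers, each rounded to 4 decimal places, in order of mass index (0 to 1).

Step 0: x=[6.0000 11.0000] v=[0.0000 0.0000]
Step 1: x=[6.0000 11.0000] v=[0.0000 0.0000]
Step 2: x=[6.0000 11.0000] v=[0.0000 0.0000]
Step 3: x=[6.0000 11.0000] v=[0.0000 0.0000]

Answer: 6.0000 11.0000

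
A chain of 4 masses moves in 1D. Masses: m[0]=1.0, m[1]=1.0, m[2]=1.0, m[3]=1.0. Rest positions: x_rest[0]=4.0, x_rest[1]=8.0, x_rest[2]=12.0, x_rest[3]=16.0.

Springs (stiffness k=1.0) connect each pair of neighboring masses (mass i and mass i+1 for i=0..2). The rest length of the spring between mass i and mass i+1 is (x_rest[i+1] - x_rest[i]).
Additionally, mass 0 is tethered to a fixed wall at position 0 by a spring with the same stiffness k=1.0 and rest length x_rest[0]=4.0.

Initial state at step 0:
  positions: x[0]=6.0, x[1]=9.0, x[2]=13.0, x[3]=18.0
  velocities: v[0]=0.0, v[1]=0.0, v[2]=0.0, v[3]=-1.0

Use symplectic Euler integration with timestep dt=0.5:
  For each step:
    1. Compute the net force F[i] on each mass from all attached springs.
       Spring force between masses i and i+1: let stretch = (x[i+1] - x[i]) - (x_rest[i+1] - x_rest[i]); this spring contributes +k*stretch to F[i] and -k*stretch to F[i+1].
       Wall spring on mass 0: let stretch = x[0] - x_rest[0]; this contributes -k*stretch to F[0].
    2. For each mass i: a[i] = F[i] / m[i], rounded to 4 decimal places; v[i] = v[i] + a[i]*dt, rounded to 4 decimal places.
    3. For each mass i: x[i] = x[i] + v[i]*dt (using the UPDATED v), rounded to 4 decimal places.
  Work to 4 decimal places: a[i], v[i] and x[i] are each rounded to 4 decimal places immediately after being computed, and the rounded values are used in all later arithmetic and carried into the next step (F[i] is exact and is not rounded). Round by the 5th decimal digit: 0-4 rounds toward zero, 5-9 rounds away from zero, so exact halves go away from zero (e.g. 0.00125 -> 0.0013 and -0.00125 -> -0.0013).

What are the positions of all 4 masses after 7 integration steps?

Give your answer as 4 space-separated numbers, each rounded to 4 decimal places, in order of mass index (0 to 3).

Answer: 4.5012 6.6175 10.6300 16.3404

Derivation:
Step 0: x=[6.0000 9.0000 13.0000 18.0000] v=[0.0000 0.0000 0.0000 -1.0000]
Step 1: x=[5.2500 9.2500 13.2500 17.2500] v=[-1.5000 0.5000 0.5000 -1.5000]
Step 2: x=[4.1875 9.5000 13.5000 16.5000] v=[-2.1250 0.5000 0.5000 -1.5000]
Step 3: x=[3.4063 9.4219 13.5000 16.0000] v=[-1.5625 -0.1563 0.0000 -1.0000]
Step 4: x=[3.2774 8.8594 13.1055 15.8750] v=[-0.2579 -1.1251 -0.7891 -0.2500]
Step 5: x=[3.7246 7.9629 12.3418 16.0577] v=[0.8944 -1.7931 -1.5274 0.3653]
Step 6: x=[4.3003 7.1015 11.4124 16.3114] v=[1.1513 -1.7228 -1.8589 0.5074]
Step 7: x=[4.5012 6.6175 10.6300 16.3404] v=[0.4018 -0.9680 -1.5649 0.0579]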